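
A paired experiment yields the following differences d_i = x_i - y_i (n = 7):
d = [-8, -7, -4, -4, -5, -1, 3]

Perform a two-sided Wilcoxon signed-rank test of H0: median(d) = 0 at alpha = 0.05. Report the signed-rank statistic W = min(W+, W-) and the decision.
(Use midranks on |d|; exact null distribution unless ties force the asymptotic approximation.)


Step 1: Drop any zero differences (none here) and take |d_i|.
|d| = [8, 7, 4, 4, 5, 1, 3]
Step 2: Midrank |d_i| (ties get averaged ranks).
ranks: |8|->7, |7|->6, |4|->3.5, |4|->3.5, |5|->5, |1|->1, |3|->2
Step 3: Attach original signs; sum ranks with positive sign and with negative sign.
W+ = 2 = 2
W- = 7 + 6 + 3.5 + 3.5 + 5 + 1 = 26
(Check: W+ + W- = 28 should equal n(n+1)/2 = 28.)
Step 4: Test statistic W = min(W+, W-) = 2.
Step 5: Ties in |d|, so use the tie-corrected normal approximation.
        E[W] = n(n+1)/4 = 7*8/4 = 14.
        Tie groups: |d|=4 (t=2); sum(t^3 - t) = 6.
        Var[W] = n(n+1)(2n+1)/24 - sum(t^3-t)/48 = 840/24 - 6/48 = 34.875.
        z = (W - E[W]) / sqrt(Var[W]) = (2 - 14) / 5.9055 = -2.0320.
        Two-sided p = 2*Phi(z) = 0.042153.
Step 6: alpha = 0.05. reject H0.

W+ = 2, W- = 26, W = min = 2, p = 0.042153, reject H0.


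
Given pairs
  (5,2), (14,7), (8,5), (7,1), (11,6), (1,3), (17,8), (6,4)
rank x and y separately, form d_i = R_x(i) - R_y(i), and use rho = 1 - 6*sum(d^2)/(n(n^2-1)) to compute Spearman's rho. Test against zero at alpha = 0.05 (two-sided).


Step 1: Rank x and y separately (midranks; no ties here).
rank(x): 5->2, 14->7, 8->5, 7->4, 11->6, 1->1, 17->8, 6->3
rank(y): 2->2, 7->7, 5->5, 1->1, 6->6, 3->3, 8->8, 4->4
Step 2: d_i = R_x(i) - R_y(i); compute d_i^2.
  (2-2)^2=0, (7-7)^2=0, (5-5)^2=0, (4-1)^2=9, (6-6)^2=0, (1-3)^2=4, (8-8)^2=0, (3-4)^2=1
sum(d^2) = 14.
Step 3: rho = 1 - 6*14 / (8*(8^2 - 1)) = 1 - 84/504 = 0.833333.
Step 4: Under H0, t = rho * sqrt((n-2)/(1-rho^2)) = 3.6927 ~ t(6).
Step 5: Two-sided p-value from the t-distribution with 6 df = 0.010176.
Step 6: alpha = 0.05. reject H0.

rho = 0.8333, p = 0.010176, reject H0 at alpha = 0.05.


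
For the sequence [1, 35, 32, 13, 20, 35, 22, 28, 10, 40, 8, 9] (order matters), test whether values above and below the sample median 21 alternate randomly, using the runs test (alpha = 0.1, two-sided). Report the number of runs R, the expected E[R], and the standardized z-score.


Step 1: Compute median = 21; label A = above, B = below.
Labels in order: BAABBAAABABB  (n_A = 6, n_B = 6)
Step 2: Count runs R = 7.
Step 3: Under H0 (random ordering), E[R] = 2*n_A*n_B/(n_A+n_B) + 1 = 2*6*6/12 + 1 = 7.0000.
        Var[R] = 2*n_A*n_B*(2*n_A*n_B - n_A - n_B) / ((n_A+n_B)^2 * (n_A+n_B-1)) = 4320/1584 = 2.7273.
        SD[R] = 1.6514.
Step 4: R = E[R], so z = 0 with no continuity correction.
Step 5: Two-sided p-value via normal approximation = 2*(1 - Phi(|z|)) = 1.000000.
Step 6: alpha = 0.1. fail to reject H0.

R = 7, z = 0.0000, p = 1.000000, fail to reject H0.


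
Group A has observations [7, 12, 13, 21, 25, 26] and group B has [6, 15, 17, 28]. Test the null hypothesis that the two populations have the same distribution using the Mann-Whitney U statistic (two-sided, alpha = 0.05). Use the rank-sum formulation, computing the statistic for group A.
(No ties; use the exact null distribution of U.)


Step 1: Combine and sort all 10 observations; assign midranks.
sorted (value, group): (6,Y), (7,X), (12,X), (13,X), (15,Y), (17,Y), (21,X), (25,X), (26,X), (28,Y)
ranks: 6->1, 7->2, 12->3, 13->4, 15->5, 17->6, 21->7, 25->8, 26->9, 28->10
Step 2: Rank sum for X: R1 = 2 + 3 + 4 + 7 + 8 + 9 = 33.
Step 3: U_X = R1 - n1(n1+1)/2 = 33 - 6*7/2 = 33 - 21 = 12.
       U_Y = n1*n2 - U_X = 24 - 12 = 12.
Step 4: No ties, so the exact null distribution of U (based on enumerating the C(10,6) = 210 equally likely rank assignments) gives the two-sided p-value.
Step 5: p-value = 1.000000; compare to alpha = 0.05. fail to reject H0.

U_X = 12, p = 1.000000, fail to reject H0 at alpha = 0.05.


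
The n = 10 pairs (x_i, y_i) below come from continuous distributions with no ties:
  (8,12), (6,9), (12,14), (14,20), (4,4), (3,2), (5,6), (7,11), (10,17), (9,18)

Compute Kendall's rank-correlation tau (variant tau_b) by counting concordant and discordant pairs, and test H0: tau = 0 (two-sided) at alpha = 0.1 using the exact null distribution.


Step 1: Enumerate the 45 unordered pairs (i,j) with i<j and classify each by sign(x_j-x_i) * sign(y_j-y_i).
  (1,2):dx=-2,dy=-3->C; (1,3):dx=+4,dy=+2->C; (1,4):dx=+6,dy=+8->C; (1,5):dx=-4,dy=-8->C
  (1,6):dx=-5,dy=-10->C; (1,7):dx=-3,dy=-6->C; (1,8):dx=-1,dy=-1->C; (1,9):dx=+2,dy=+5->C
  (1,10):dx=+1,dy=+6->C; (2,3):dx=+6,dy=+5->C; (2,4):dx=+8,dy=+11->C; (2,5):dx=-2,dy=-5->C
  (2,6):dx=-3,dy=-7->C; (2,7):dx=-1,dy=-3->C; (2,8):dx=+1,dy=+2->C; (2,9):dx=+4,dy=+8->C
  (2,10):dx=+3,dy=+9->C; (3,4):dx=+2,dy=+6->C; (3,5):dx=-8,dy=-10->C; (3,6):dx=-9,dy=-12->C
  (3,7):dx=-7,dy=-8->C; (3,8):dx=-5,dy=-3->C; (3,9):dx=-2,dy=+3->D; (3,10):dx=-3,dy=+4->D
  (4,5):dx=-10,dy=-16->C; (4,6):dx=-11,dy=-18->C; (4,7):dx=-9,dy=-14->C; (4,8):dx=-7,dy=-9->C
  (4,9):dx=-4,dy=-3->C; (4,10):dx=-5,dy=-2->C; (5,6):dx=-1,dy=-2->C; (5,7):dx=+1,dy=+2->C
  (5,8):dx=+3,dy=+7->C; (5,9):dx=+6,dy=+13->C; (5,10):dx=+5,dy=+14->C; (6,7):dx=+2,dy=+4->C
  (6,8):dx=+4,dy=+9->C; (6,9):dx=+7,dy=+15->C; (6,10):dx=+6,dy=+16->C; (7,8):dx=+2,dy=+5->C
  (7,9):dx=+5,dy=+11->C; (7,10):dx=+4,dy=+12->C; (8,9):dx=+3,dy=+6->C; (8,10):dx=+2,dy=+7->C
  (9,10):dx=-1,dy=+1->D
Step 2: C = 42, D = 3, total pairs = 45.
Step 3: tau = (C - D)/(n(n-1)/2) = (42 - 3)/45 = 0.866667.
Step 4: Exact two-sided p-value (enumerate n! = 3628800 permutations of y under H0): p = 0.000115.
Step 5: alpha = 0.1. reject H0.

tau_b = 0.8667 (C=42, D=3), p = 0.000115, reject H0.


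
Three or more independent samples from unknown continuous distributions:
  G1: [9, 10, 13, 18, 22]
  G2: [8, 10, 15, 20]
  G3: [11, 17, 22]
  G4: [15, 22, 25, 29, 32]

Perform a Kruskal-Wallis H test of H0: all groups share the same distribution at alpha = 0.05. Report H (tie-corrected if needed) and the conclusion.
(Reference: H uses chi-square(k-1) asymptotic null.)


Step 1: Combine all N = 17 observations and assign midranks.
sorted (value, group, rank): (8,G2,1), (9,G1,2), (10,G1,3.5), (10,G2,3.5), (11,G3,5), (13,G1,6), (15,G2,7.5), (15,G4,7.5), (17,G3,9), (18,G1,10), (20,G2,11), (22,G1,13), (22,G3,13), (22,G4,13), (25,G4,15), (29,G4,16), (32,G4,17)
Step 2: Sum ranks within each group.
R_1 = 34.5 (n_1 = 5)
R_2 = 23 (n_2 = 4)
R_3 = 27 (n_3 = 3)
R_4 = 68.5 (n_4 = 5)
Step 3: H = 12/(N(N+1)) * sum(R_i^2/n_i) - 3(N+1)
     = 12/(17*18) * (34.5^2/5 + 23^2/4 + 27^2/3 + 68.5^2/5) - 3*18
     = 0.039216 * 1551.75 - 54
     = 6.852941.
Step 4: Ties present; correction factor C = 1 - 36/(17^3 - 17) = 0.992647. Corrected H = 6.852941 / 0.992647 = 6.903704.
Step 5: Under H0, H ~ chi^2(3); p-value = 0.075031.
Step 6: alpha = 0.05. fail to reject H0.

H = 6.9037, df = 3, p = 0.075031, fail to reject H0.


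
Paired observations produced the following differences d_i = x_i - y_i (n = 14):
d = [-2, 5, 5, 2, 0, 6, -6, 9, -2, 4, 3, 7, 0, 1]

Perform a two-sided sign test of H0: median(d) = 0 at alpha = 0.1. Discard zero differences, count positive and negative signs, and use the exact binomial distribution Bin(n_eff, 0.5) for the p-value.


Step 1: Discard zero differences. Original n = 14; n_eff = number of nonzero differences = 12.
Nonzero differences (with sign): -2, +5, +5, +2, +6, -6, +9, -2, +4, +3, +7, +1
Step 2: Count signs: positive = 9, negative = 3.
Step 3: Under H0: P(positive) = 0.5, so the number of positives S ~ Bin(12, 0.5).
Step 4: Two-sided exact p-value = sum of Bin(12,0.5) probabilities at or below the observed probability = 0.145996.
Step 5: alpha = 0.1. fail to reject H0.

n_eff = 12, pos = 9, neg = 3, p = 0.145996, fail to reject H0.


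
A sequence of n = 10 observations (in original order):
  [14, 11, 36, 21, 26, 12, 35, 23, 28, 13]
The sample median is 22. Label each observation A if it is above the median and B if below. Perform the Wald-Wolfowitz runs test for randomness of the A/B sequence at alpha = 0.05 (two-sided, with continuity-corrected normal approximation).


Step 1: Compute median = 22; label A = above, B = below.
Labels in order: BBABABAAAB  (n_A = 5, n_B = 5)
Step 2: Count runs R = 7.
Step 3: Under H0 (random ordering), E[R] = 2*n_A*n_B/(n_A+n_B) + 1 = 2*5*5/10 + 1 = 6.0000.
        Var[R] = 2*n_A*n_B*(2*n_A*n_B - n_A - n_B) / ((n_A+n_B)^2 * (n_A+n_B-1)) = 2000/900 = 2.2222.
        SD[R] = 1.4907.
Step 4: Continuity-corrected z = (R - 0.5 - E[R]) / SD[R] = (7 - 0.5 - 6.0000) / 1.4907 = 0.3354.
Step 5: Two-sided p-value via normal approximation = 2*(1 - Phi(|z|)) = 0.737316.
Step 6: alpha = 0.05. fail to reject H0.

R = 7, z = 0.3354, p = 0.737316, fail to reject H0.


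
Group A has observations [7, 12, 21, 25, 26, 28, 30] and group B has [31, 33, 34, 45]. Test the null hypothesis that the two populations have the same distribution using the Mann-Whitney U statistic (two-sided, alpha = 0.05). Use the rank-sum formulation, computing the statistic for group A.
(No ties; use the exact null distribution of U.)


Step 1: Combine and sort all 11 observations; assign midranks.
sorted (value, group): (7,X), (12,X), (21,X), (25,X), (26,X), (28,X), (30,X), (31,Y), (33,Y), (34,Y), (45,Y)
ranks: 7->1, 12->2, 21->3, 25->4, 26->5, 28->6, 30->7, 31->8, 33->9, 34->10, 45->11
Step 2: Rank sum for X: R1 = 1 + 2 + 3 + 4 + 5 + 6 + 7 = 28.
Step 3: U_X = R1 - n1(n1+1)/2 = 28 - 7*8/2 = 28 - 28 = 0.
       U_Y = n1*n2 - U_X = 28 - 0 = 28.
Step 4: No ties, so the exact null distribution of U (based on enumerating the C(11,7) = 330 equally likely rank assignments) gives the two-sided p-value.
Step 5: p-value = 0.006061; compare to alpha = 0.05. reject H0.

U_X = 0, p = 0.006061, reject H0 at alpha = 0.05.


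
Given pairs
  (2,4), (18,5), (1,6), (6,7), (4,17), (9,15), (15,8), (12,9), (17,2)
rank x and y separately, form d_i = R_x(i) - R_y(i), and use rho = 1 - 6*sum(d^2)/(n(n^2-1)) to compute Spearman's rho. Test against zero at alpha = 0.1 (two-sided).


Step 1: Rank x and y separately (midranks; no ties here).
rank(x): 2->2, 18->9, 1->1, 6->4, 4->3, 9->5, 15->7, 12->6, 17->8
rank(y): 4->2, 5->3, 6->4, 7->5, 17->9, 15->8, 8->6, 9->7, 2->1
Step 2: d_i = R_x(i) - R_y(i); compute d_i^2.
  (2-2)^2=0, (9-3)^2=36, (1-4)^2=9, (4-5)^2=1, (3-9)^2=36, (5-8)^2=9, (7-6)^2=1, (6-7)^2=1, (8-1)^2=49
sum(d^2) = 142.
Step 3: rho = 1 - 6*142 / (9*(9^2 - 1)) = 1 - 852/720 = -0.183333.
Step 4: Under H0, t = rho * sqrt((n-2)/(1-rho^2)) = -0.4934 ~ t(7).
Step 5: Two-sided p-value from the t-distribution with 7 df = 0.636820.
Step 6: alpha = 0.1. fail to reject H0.

rho = -0.1833, p = 0.636820, fail to reject H0 at alpha = 0.1.


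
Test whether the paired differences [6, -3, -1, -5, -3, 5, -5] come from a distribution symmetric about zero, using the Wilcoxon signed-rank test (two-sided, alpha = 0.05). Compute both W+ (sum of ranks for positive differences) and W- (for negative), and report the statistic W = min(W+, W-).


Step 1: Drop any zero differences (none here) and take |d_i|.
|d| = [6, 3, 1, 5, 3, 5, 5]
Step 2: Midrank |d_i| (ties get averaged ranks).
ranks: |6|->7, |3|->2.5, |1|->1, |5|->5, |3|->2.5, |5|->5, |5|->5
Step 3: Attach original signs; sum ranks with positive sign and with negative sign.
W+ = 7 + 5 = 12
W- = 2.5 + 1 + 5 + 2.5 + 5 = 16
(Check: W+ + W- = 28 should equal n(n+1)/2 = 28.)
Step 4: Test statistic W = min(W+, W-) = 12.
Step 5: Ties in |d|, so use the tie-corrected normal approximation.
        E[W] = n(n+1)/4 = 7*8/4 = 14.
        Tie groups: |d|=3 (t=2), |d|=5 (t=3); sum(t^3 - t) = 30.
        Var[W] = n(n+1)(2n+1)/24 - sum(t^3-t)/48 = 840/24 - 30/48 = 34.375.
        z = (W - E[W]) / sqrt(Var[W]) = (12 - 14) / 5.8630 = -0.3411.
        Two-sided p = 2*Phi(z) = 0.733012.
Step 6: alpha = 0.05. fail to reject H0.

W+ = 12, W- = 16, W = min = 12, p = 0.733012, fail to reject H0.


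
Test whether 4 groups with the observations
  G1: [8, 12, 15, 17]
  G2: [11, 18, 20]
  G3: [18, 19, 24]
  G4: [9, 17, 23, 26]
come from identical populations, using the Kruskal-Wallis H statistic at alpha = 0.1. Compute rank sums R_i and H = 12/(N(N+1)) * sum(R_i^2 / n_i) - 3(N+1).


Step 1: Combine all N = 14 observations and assign midranks.
sorted (value, group, rank): (8,G1,1), (9,G4,2), (11,G2,3), (12,G1,4), (15,G1,5), (17,G1,6.5), (17,G4,6.5), (18,G2,8.5), (18,G3,8.5), (19,G3,10), (20,G2,11), (23,G4,12), (24,G3,13), (26,G4,14)
Step 2: Sum ranks within each group.
R_1 = 16.5 (n_1 = 4)
R_2 = 22.5 (n_2 = 3)
R_3 = 31.5 (n_3 = 3)
R_4 = 34.5 (n_4 = 4)
Step 3: H = 12/(N(N+1)) * sum(R_i^2/n_i) - 3(N+1)
     = 12/(14*15) * (16.5^2/4 + 22.5^2/3 + 31.5^2/3 + 34.5^2/4) - 3*15
     = 0.057143 * 865.125 - 45
     = 4.435714.
Step 4: Ties present; correction factor C = 1 - 12/(14^3 - 14) = 0.995604. Corrected H = 4.435714 / 0.995604 = 4.455298.
Step 5: Under H0, H ~ chi^2(3); p-value = 0.216312.
Step 6: alpha = 0.1. fail to reject H0.

H = 4.4553, df = 3, p = 0.216312, fail to reject H0.


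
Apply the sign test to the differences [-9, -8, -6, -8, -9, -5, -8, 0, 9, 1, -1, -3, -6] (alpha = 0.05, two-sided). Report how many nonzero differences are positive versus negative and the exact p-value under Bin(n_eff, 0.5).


Step 1: Discard zero differences. Original n = 13; n_eff = number of nonzero differences = 12.
Nonzero differences (with sign): -9, -8, -6, -8, -9, -5, -8, +9, +1, -1, -3, -6
Step 2: Count signs: positive = 2, negative = 10.
Step 3: Under H0: P(positive) = 0.5, so the number of positives S ~ Bin(12, 0.5).
Step 4: Two-sided exact p-value = sum of Bin(12,0.5) probabilities at or below the observed probability = 0.038574.
Step 5: alpha = 0.05. reject H0.

n_eff = 12, pos = 2, neg = 10, p = 0.038574, reject H0.


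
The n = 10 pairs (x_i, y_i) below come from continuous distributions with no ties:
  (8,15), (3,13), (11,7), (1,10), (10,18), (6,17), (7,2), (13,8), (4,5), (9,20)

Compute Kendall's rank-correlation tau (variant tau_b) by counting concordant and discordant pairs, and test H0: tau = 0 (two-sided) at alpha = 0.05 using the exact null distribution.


Step 1: Enumerate the 45 unordered pairs (i,j) with i<j and classify each by sign(x_j-x_i) * sign(y_j-y_i).
  (1,2):dx=-5,dy=-2->C; (1,3):dx=+3,dy=-8->D; (1,4):dx=-7,dy=-5->C; (1,5):dx=+2,dy=+3->C
  (1,6):dx=-2,dy=+2->D; (1,7):dx=-1,dy=-13->C; (1,8):dx=+5,dy=-7->D; (1,9):dx=-4,dy=-10->C
  (1,10):dx=+1,dy=+5->C; (2,3):dx=+8,dy=-6->D; (2,4):dx=-2,dy=-3->C; (2,5):dx=+7,dy=+5->C
  (2,6):dx=+3,dy=+4->C; (2,7):dx=+4,dy=-11->D; (2,8):dx=+10,dy=-5->D; (2,9):dx=+1,dy=-8->D
  (2,10):dx=+6,dy=+7->C; (3,4):dx=-10,dy=+3->D; (3,5):dx=-1,dy=+11->D; (3,6):dx=-5,dy=+10->D
  (3,7):dx=-4,dy=-5->C; (3,8):dx=+2,dy=+1->C; (3,9):dx=-7,dy=-2->C; (3,10):dx=-2,dy=+13->D
  (4,5):dx=+9,dy=+8->C; (4,6):dx=+5,dy=+7->C; (4,7):dx=+6,dy=-8->D; (4,8):dx=+12,dy=-2->D
  (4,9):dx=+3,dy=-5->D; (4,10):dx=+8,dy=+10->C; (5,6):dx=-4,dy=-1->C; (5,7):dx=-3,dy=-16->C
  (5,8):dx=+3,dy=-10->D; (5,9):dx=-6,dy=-13->C; (5,10):dx=-1,dy=+2->D; (6,7):dx=+1,dy=-15->D
  (6,8):dx=+7,dy=-9->D; (6,9):dx=-2,dy=-12->C; (6,10):dx=+3,dy=+3->C; (7,8):dx=+6,dy=+6->C
  (7,9):dx=-3,dy=+3->D; (7,10):dx=+2,dy=+18->C; (8,9):dx=-9,dy=-3->C; (8,10):dx=-4,dy=+12->D
  (9,10):dx=+5,dy=+15->C
Step 2: C = 25, D = 20, total pairs = 45.
Step 3: tau = (C - D)/(n(n-1)/2) = (25 - 20)/45 = 0.111111.
Step 4: Exact two-sided p-value (enumerate n! = 3628800 permutations of y under H0): p = 0.727490.
Step 5: alpha = 0.05. fail to reject H0.

tau_b = 0.1111 (C=25, D=20), p = 0.727490, fail to reject H0.


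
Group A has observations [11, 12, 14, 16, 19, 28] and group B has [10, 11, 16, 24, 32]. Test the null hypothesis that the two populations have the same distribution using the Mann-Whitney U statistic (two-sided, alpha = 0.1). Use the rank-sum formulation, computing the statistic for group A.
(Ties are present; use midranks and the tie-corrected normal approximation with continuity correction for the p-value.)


Step 1: Combine and sort all 11 observations; assign midranks.
sorted (value, group): (10,Y), (11,X), (11,Y), (12,X), (14,X), (16,X), (16,Y), (19,X), (24,Y), (28,X), (32,Y)
ranks: 10->1, 11->2.5, 11->2.5, 12->4, 14->5, 16->6.5, 16->6.5, 19->8, 24->9, 28->10, 32->11
Step 2: Rank sum for X: R1 = 2.5 + 4 + 5 + 6.5 + 8 + 10 = 36.
Step 3: U_X = R1 - n1(n1+1)/2 = 36 - 6*7/2 = 36 - 21 = 15.
       U_Y = n1*n2 - U_X = 30 - 15 = 15.
Step 4: Ties are present, so use the tie-corrected normal approximation (with continuity correction) for the p-value.
Step 5: p-value = 1.000000; compare to alpha = 0.1. fail to reject H0.

U_X = 15, p = 1.000000, fail to reject H0 at alpha = 0.1.


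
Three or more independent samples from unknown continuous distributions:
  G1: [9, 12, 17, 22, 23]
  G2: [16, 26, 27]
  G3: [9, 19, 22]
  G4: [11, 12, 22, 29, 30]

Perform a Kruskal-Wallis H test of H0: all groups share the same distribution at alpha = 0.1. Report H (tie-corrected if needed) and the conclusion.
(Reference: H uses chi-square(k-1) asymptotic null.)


Step 1: Combine all N = 16 observations and assign midranks.
sorted (value, group, rank): (9,G1,1.5), (9,G3,1.5), (11,G4,3), (12,G1,4.5), (12,G4,4.5), (16,G2,6), (17,G1,7), (19,G3,8), (22,G1,10), (22,G3,10), (22,G4,10), (23,G1,12), (26,G2,13), (27,G2,14), (29,G4,15), (30,G4,16)
Step 2: Sum ranks within each group.
R_1 = 35 (n_1 = 5)
R_2 = 33 (n_2 = 3)
R_3 = 19.5 (n_3 = 3)
R_4 = 48.5 (n_4 = 5)
Step 3: H = 12/(N(N+1)) * sum(R_i^2/n_i) - 3(N+1)
     = 12/(16*17) * (35^2/5 + 33^2/3 + 19.5^2/3 + 48.5^2/5) - 3*17
     = 0.044118 * 1205.2 - 51
     = 2.170588.
Step 4: Ties present; correction factor C = 1 - 36/(16^3 - 16) = 0.991176. Corrected H = 2.170588 / 0.991176 = 2.189911.
Step 5: Under H0, H ~ chi^2(3); p-value = 0.533938.
Step 6: alpha = 0.1. fail to reject H0.

H = 2.1899, df = 3, p = 0.533938, fail to reject H0.


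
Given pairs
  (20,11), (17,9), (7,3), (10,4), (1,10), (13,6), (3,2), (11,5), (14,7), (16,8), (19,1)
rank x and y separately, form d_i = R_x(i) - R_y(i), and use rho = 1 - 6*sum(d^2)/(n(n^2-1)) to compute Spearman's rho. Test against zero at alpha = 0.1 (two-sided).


Step 1: Rank x and y separately (midranks; no ties here).
rank(x): 20->11, 17->9, 7->3, 10->4, 1->1, 13->6, 3->2, 11->5, 14->7, 16->8, 19->10
rank(y): 11->11, 9->9, 3->3, 4->4, 10->10, 6->6, 2->2, 5->5, 7->7, 8->8, 1->1
Step 2: d_i = R_x(i) - R_y(i); compute d_i^2.
  (11-11)^2=0, (9-9)^2=0, (3-3)^2=0, (4-4)^2=0, (1-10)^2=81, (6-6)^2=0, (2-2)^2=0, (5-5)^2=0, (7-7)^2=0, (8-8)^2=0, (10-1)^2=81
sum(d^2) = 162.
Step 3: rho = 1 - 6*162 / (11*(11^2 - 1)) = 1 - 972/1320 = 0.263636.
Step 4: Under H0, t = rho * sqrt((n-2)/(1-rho^2)) = 0.8199 ~ t(9).
Step 5: Two-sided p-value from the t-distribution with 9 df = 0.433441.
Step 6: alpha = 0.1. fail to reject H0.

rho = 0.2636, p = 0.433441, fail to reject H0 at alpha = 0.1.


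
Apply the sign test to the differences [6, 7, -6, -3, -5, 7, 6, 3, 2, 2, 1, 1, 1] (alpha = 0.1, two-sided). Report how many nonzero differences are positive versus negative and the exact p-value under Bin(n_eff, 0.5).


Step 1: Discard zero differences. Original n = 13; n_eff = number of nonzero differences = 13.
Nonzero differences (with sign): +6, +7, -6, -3, -5, +7, +6, +3, +2, +2, +1, +1, +1
Step 2: Count signs: positive = 10, negative = 3.
Step 3: Under H0: P(positive) = 0.5, so the number of positives S ~ Bin(13, 0.5).
Step 4: Two-sided exact p-value = sum of Bin(13,0.5) probabilities at or below the observed probability = 0.092285.
Step 5: alpha = 0.1. reject H0.

n_eff = 13, pos = 10, neg = 3, p = 0.092285, reject H0.


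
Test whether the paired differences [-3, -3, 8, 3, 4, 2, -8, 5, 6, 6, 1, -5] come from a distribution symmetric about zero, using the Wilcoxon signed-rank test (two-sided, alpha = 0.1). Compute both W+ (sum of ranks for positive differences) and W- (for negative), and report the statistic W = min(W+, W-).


Step 1: Drop any zero differences (none here) and take |d_i|.
|d| = [3, 3, 8, 3, 4, 2, 8, 5, 6, 6, 1, 5]
Step 2: Midrank |d_i| (ties get averaged ranks).
ranks: |3|->4, |3|->4, |8|->11.5, |3|->4, |4|->6, |2|->2, |8|->11.5, |5|->7.5, |6|->9.5, |6|->9.5, |1|->1, |5|->7.5
Step 3: Attach original signs; sum ranks with positive sign and with negative sign.
W+ = 11.5 + 4 + 6 + 2 + 7.5 + 9.5 + 9.5 + 1 = 51
W- = 4 + 4 + 11.5 + 7.5 = 27
(Check: W+ + W- = 78 should equal n(n+1)/2 = 78.)
Step 4: Test statistic W = min(W+, W-) = 27.
Step 5: Ties in |d|, so use the tie-corrected normal approximation.
        E[W] = n(n+1)/4 = 12*13/4 = 39.
        Tie groups: |d|=3 (t=3), |d|=5 (t=2), |d|=6 (t=2), |d|=8 (t=2); sum(t^3 - t) = 42.
        Var[W] = n(n+1)(2n+1)/24 - sum(t^3-t)/48 = 3900/24 - 42/48 = 161.625.
        z = (W - E[W]) / sqrt(Var[W]) = (27 - 39) / 12.7132 = -0.9439.
        Two-sided p = 2*Phi(z) = 0.345220.
Step 6: alpha = 0.1. fail to reject H0.

W+ = 51, W- = 27, W = min = 27, p = 0.345220, fail to reject H0.


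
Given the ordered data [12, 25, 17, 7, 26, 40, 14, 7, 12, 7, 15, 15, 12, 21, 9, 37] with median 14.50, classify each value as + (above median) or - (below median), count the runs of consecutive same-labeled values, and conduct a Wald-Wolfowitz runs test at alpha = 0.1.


Step 1: Compute median = 14.50; label A = above, B = below.
Labels in order: BAABAABBBBAABABA  (n_A = 8, n_B = 8)
Step 2: Count runs R = 10.
Step 3: Under H0 (random ordering), E[R] = 2*n_A*n_B/(n_A+n_B) + 1 = 2*8*8/16 + 1 = 9.0000.
        Var[R] = 2*n_A*n_B*(2*n_A*n_B - n_A - n_B) / ((n_A+n_B)^2 * (n_A+n_B-1)) = 14336/3840 = 3.7333.
        SD[R] = 1.9322.
Step 4: Continuity-corrected z = (R - 0.5 - E[R]) / SD[R] = (10 - 0.5 - 9.0000) / 1.9322 = 0.2588.
Step 5: Two-sided p-value via normal approximation = 2*(1 - Phi(|z|)) = 0.795809.
Step 6: alpha = 0.1. fail to reject H0.

R = 10, z = 0.2588, p = 0.795809, fail to reject H0.


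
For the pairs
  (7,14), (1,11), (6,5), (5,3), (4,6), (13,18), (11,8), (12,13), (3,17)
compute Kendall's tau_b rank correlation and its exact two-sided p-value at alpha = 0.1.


Step 1: Enumerate the 36 unordered pairs (i,j) with i<j and classify each by sign(x_j-x_i) * sign(y_j-y_i).
  (1,2):dx=-6,dy=-3->C; (1,3):dx=-1,dy=-9->C; (1,4):dx=-2,dy=-11->C; (1,5):dx=-3,dy=-8->C
  (1,6):dx=+6,dy=+4->C; (1,7):dx=+4,dy=-6->D; (1,8):dx=+5,dy=-1->D; (1,9):dx=-4,dy=+3->D
  (2,3):dx=+5,dy=-6->D; (2,4):dx=+4,dy=-8->D; (2,5):dx=+3,dy=-5->D; (2,6):dx=+12,dy=+7->C
  (2,7):dx=+10,dy=-3->D; (2,8):dx=+11,dy=+2->C; (2,9):dx=+2,dy=+6->C; (3,4):dx=-1,dy=-2->C
  (3,5):dx=-2,dy=+1->D; (3,6):dx=+7,dy=+13->C; (3,7):dx=+5,dy=+3->C; (3,8):dx=+6,dy=+8->C
  (3,9):dx=-3,dy=+12->D; (4,5):dx=-1,dy=+3->D; (4,6):dx=+8,dy=+15->C; (4,7):dx=+6,dy=+5->C
  (4,8):dx=+7,dy=+10->C; (4,9):dx=-2,dy=+14->D; (5,6):dx=+9,dy=+12->C; (5,7):dx=+7,dy=+2->C
  (5,8):dx=+8,dy=+7->C; (5,9):dx=-1,dy=+11->D; (6,7):dx=-2,dy=-10->C; (6,8):dx=-1,dy=-5->C
  (6,9):dx=-10,dy=-1->C; (7,8):dx=+1,dy=+5->C; (7,9):dx=-8,dy=+9->D; (8,9):dx=-9,dy=+4->D
Step 2: C = 22, D = 14, total pairs = 36.
Step 3: tau = (C - D)/(n(n-1)/2) = (22 - 14)/36 = 0.222222.
Step 4: Exact two-sided p-value (enumerate n! = 362880 permutations of y under H0): p = 0.476709.
Step 5: alpha = 0.1. fail to reject H0.

tau_b = 0.2222 (C=22, D=14), p = 0.476709, fail to reject H0.


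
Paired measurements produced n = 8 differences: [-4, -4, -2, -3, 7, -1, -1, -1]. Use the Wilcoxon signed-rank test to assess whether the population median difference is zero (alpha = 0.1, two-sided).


Step 1: Drop any zero differences (none here) and take |d_i|.
|d| = [4, 4, 2, 3, 7, 1, 1, 1]
Step 2: Midrank |d_i| (ties get averaged ranks).
ranks: |4|->6.5, |4|->6.5, |2|->4, |3|->5, |7|->8, |1|->2, |1|->2, |1|->2
Step 3: Attach original signs; sum ranks with positive sign and with negative sign.
W+ = 8 = 8
W- = 6.5 + 6.5 + 4 + 5 + 2 + 2 + 2 = 28
(Check: W+ + W- = 36 should equal n(n+1)/2 = 36.)
Step 4: Test statistic W = min(W+, W-) = 8.
Step 5: Ties in |d|, so use the tie-corrected normal approximation.
        E[W] = n(n+1)/4 = 8*9/4 = 18.
        Tie groups: |d|=1 (t=3), |d|=4 (t=2); sum(t^3 - t) = 30.
        Var[W] = n(n+1)(2n+1)/24 - sum(t^3-t)/48 = 1224/24 - 30/48 = 50.375.
        z = (W - E[W]) / sqrt(Var[W]) = (8 - 18) / 7.0975 = -1.4089.
        Two-sided p = 2*Phi(z) = 0.158853.
Step 6: alpha = 0.1. fail to reject H0.

W+ = 8, W- = 28, W = min = 8, p = 0.158853, fail to reject H0.


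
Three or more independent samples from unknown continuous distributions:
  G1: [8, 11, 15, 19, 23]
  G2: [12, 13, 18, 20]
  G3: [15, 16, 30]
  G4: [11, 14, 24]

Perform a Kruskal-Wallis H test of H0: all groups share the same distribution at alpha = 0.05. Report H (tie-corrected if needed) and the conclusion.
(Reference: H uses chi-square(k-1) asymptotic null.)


Step 1: Combine all N = 15 observations and assign midranks.
sorted (value, group, rank): (8,G1,1), (11,G1,2.5), (11,G4,2.5), (12,G2,4), (13,G2,5), (14,G4,6), (15,G1,7.5), (15,G3,7.5), (16,G3,9), (18,G2,10), (19,G1,11), (20,G2,12), (23,G1,13), (24,G4,14), (30,G3,15)
Step 2: Sum ranks within each group.
R_1 = 35 (n_1 = 5)
R_2 = 31 (n_2 = 4)
R_3 = 31.5 (n_3 = 3)
R_4 = 22.5 (n_4 = 3)
Step 3: H = 12/(N(N+1)) * sum(R_i^2/n_i) - 3(N+1)
     = 12/(15*16) * (35^2/5 + 31^2/4 + 31.5^2/3 + 22.5^2/3) - 3*16
     = 0.050000 * 984.75 - 48
     = 1.237500.
Step 4: Ties present; correction factor C = 1 - 12/(15^3 - 15) = 0.996429. Corrected H = 1.237500 / 0.996429 = 1.241935.
Step 5: Under H0, H ~ chi^2(3); p-value = 0.742965.
Step 6: alpha = 0.05. fail to reject H0.

H = 1.2419, df = 3, p = 0.742965, fail to reject H0.


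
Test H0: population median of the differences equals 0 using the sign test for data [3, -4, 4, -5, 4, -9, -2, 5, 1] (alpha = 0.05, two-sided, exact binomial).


Step 1: Discard zero differences. Original n = 9; n_eff = number of nonzero differences = 9.
Nonzero differences (with sign): +3, -4, +4, -5, +4, -9, -2, +5, +1
Step 2: Count signs: positive = 5, negative = 4.
Step 3: Under H0: P(positive) = 0.5, so the number of positives S ~ Bin(9, 0.5).
Step 4: Two-sided exact p-value = sum of Bin(9,0.5) probabilities at or below the observed probability = 1.000000.
Step 5: alpha = 0.05. fail to reject H0.

n_eff = 9, pos = 5, neg = 4, p = 1.000000, fail to reject H0.


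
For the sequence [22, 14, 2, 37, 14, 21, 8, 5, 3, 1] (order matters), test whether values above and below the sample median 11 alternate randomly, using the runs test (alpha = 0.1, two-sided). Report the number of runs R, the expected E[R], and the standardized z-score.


Step 1: Compute median = 11; label A = above, B = below.
Labels in order: AABAAABBBB  (n_A = 5, n_B = 5)
Step 2: Count runs R = 4.
Step 3: Under H0 (random ordering), E[R] = 2*n_A*n_B/(n_A+n_B) + 1 = 2*5*5/10 + 1 = 6.0000.
        Var[R] = 2*n_A*n_B*(2*n_A*n_B - n_A - n_B) / ((n_A+n_B)^2 * (n_A+n_B-1)) = 2000/900 = 2.2222.
        SD[R] = 1.4907.
Step 4: Continuity-corrected z = (R + 0.5 - E[R]) / SD[R] = (4 + 0.5 - 6.0000) / 1.4907 = -1.0062.
Step 5: Two-sided p-value via normal approximation = 2*(1 - Phi(|z|)) = 0.314305.
Step 6: alpha = 0.1. fail to reject H0.

R = 4, z = -1.0062, p = 0.314305, fail to reject H0.


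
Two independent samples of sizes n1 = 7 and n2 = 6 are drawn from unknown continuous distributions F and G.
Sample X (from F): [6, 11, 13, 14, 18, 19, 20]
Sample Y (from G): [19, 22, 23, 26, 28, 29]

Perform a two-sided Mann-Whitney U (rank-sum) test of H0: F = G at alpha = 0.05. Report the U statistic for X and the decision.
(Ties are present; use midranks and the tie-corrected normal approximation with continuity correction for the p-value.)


Step 1: Combine and sort all 13 observations; assign midranks.
sorted (value, group): (6,X), (11,X), (13,X), (14,X), (18,X), (19,X), (19,Y), (20,X), (22,Y), (23,Y), (26,Y), (28,Y), (29,Y)
ranks: 6->1, 11->2, 13->3, 14->4, 18->5, 19->6.5, 19->6.5, 20->8, 22->9, 23->10, 26->11, 28->12, 29->13
Step 2: Rank sum for X: R1 = 1 + 2 + 3 + 4 + 5 + 6.5 + 8 = 29.5.
Step 3: U_X = R1 - n1(n1+1)/2 = 29.5 - 7*8/2 = 29.5 - 28 = 1.5.
       U_Y = n1*n2 - U_X = 42 - 1.5 = 40.5.
Step 4: Ties are present, so use the tie-corrected normal approximation (with continuity correction) for the p-value.
Step 5: p-value = 0.006567; compare to alpha = 0.05. reject H0.

U_X = 1.5, p = 0.006567, reject H0 at alpha = 0.05.


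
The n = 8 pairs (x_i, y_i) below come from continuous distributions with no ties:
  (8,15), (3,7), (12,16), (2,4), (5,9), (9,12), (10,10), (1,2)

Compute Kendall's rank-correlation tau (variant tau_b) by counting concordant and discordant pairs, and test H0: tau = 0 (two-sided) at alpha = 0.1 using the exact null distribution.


Step 1: Enumerate the 28 unordered pairs (i,j) with i<j and classify each by sign(x_j-x_i) * sign(y_j-y_i).
  (1,2):dx=-5,dy=-8->C; (1,3):dx=+4,dy=+1->C; (1,4):dx=-6,dy=-11->C; (1,5):dx=-3,dy=-6->C
  (1,6):dx=+1,dy=-3->D; (1,7):dx=+2,dy=-5->D; (1,8):dx=-7,dy=-13->C; (2,3):dx=+9,dy=+9->C
  (2,4):dx=-1,dy=-3->C; (2,5):dx=+2,dy=+2->C; (2,6):dx=+6,dy=+5->C; (2,7):dx=+7,dy=+3->C
  (2,8):dx=-2,dy=-5->C; (3,4):dx=-10,dy=-12->C; (3,5):dx=-7,dy=-7->C; (3,6):dx=-3,dy=-4->C
  (3,7):dx=-2,dy=-6->C; (3,8):dx=-11,dy=-14->C; (4,5):dx=+3,dy=+5->C; (4,6):dx=+7,dy=+8->C
  (4,7):dx=+8,dy=+6->C; (4,8):dx=-1,dy=-2->C; (5,6):dx=+4,dy=+3->C; (5,7):dx=+5,dy=+1->C
  (5,8):dx=-4,dy=-7->C; (6,7):dx=+1,dy=-2->D; (6,8):dx=-8,dy=-10->C; (7,8):dx=-9,dy=-8->C
Step 2: C = 25, D = 3, total pairs = 28.
Step 3: tau = (C - D)/(n(n-1)/2) = (25 - 3)/28 = 0.785714.
Step 4: Exact two-sided p-value (enumerate n! = 40320 permutations of y under H0): p = 0.005506.
Step 5: alpha = 0.1. reject H0.

tau_b = 0.7857 (C=25, D=3), p = 0.005506, reject H0.


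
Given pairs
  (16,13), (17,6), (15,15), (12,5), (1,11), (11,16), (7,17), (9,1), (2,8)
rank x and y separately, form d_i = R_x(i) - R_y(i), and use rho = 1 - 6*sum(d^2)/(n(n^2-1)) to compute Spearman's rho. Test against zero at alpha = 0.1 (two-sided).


Step 1: Rank x and y separately (midranks; no ties here).
rank(x): 16->8, 17->9, 15->7, 12->6, 1->1, 11->5, 7->3, 9->4, 2->2
rank(y): 13->6, 6->3, 15->7, 5->2, 11->5, 16->8, 17->9, 1->1, 8->4
Step 2: d_i = R_x(i) - R_y(i); compute d_i^2.
  (8-6)^2=4, (9-3)^2=36, (7-7)^2=0, (6-2)^2=16, (1-5)^2=16, (5-8)^2=9, (3-9)^2=36, (4-1)^2=9, (2-4)^2=4
sum(d^2) = 130.
Step 3: rho = 1 - 6*130 / (9*(9^2 - 1)) = 1 - 780/720 = -0.083333.
Step 4: Under H0, t = rho * sqrt((n-2)/(1-rho^2)) = -0.2212 ~ t(7).
Step 5: Two-sided p-value from the t-distribution with 7 df = 0.831214.
Step 6: alpha = 0.1. fail to reject H0.

rho = -0.0833, p = 0.831214, fail to reject H0 at alpha = 0.1.


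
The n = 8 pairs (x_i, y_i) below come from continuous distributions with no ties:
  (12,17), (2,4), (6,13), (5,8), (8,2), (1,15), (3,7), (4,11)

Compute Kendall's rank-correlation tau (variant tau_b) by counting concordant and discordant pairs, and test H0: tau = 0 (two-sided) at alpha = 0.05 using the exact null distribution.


Step 1: Enumerate the 28 unordered pairs (i,j) with i<j and classify each by sign(x_j-x_i) * sign(y_j-y_i).
  (1,2):dx=-10,dy=-13->C; (1,3):dx=-6,dy=-4->C; (1,4):dx=-7,dy=-9->C; (1,5):dx=-4,dy=-15->C
  (1,6):dx=-11,dy=-2->C; (1,7):dx=-9,dy=-10->C; (1,8):dx=-8,dy=-6->C; (2,3):dx=+4,dy=+9->C
  (2,4):dx=+3,dy=+4->C; (2,5):dx=+6,dy=-2->D; (2,6):dx=-1,dy=+11->D; (2,7):dx=+1,dy=+3->C
  (2,8):dx=+2,dy=+7->C; (3,4):dx=-1,dy=-5->C; (3,5):dx=+2,dy=-11->D; (3,6):dx=-5,dy=+2->D
  (3,7):dx=-3,dy=-6->C; (3,8):dx=-2,dy=-2->C; (4,5):dx=+3,dy=-6->D; (4,6):dx=-4,dy=+7->D
  (4,7):dx=-2,dy=-1->C; (4,8):dx=-1,dy=+3->D; (5,6):dx=-7,dy=+13->D; (5,7):dx=-5,dy=+5->D
  (5,8):dx=-4,dy=+9->D; (6,7):dx=+2,dy=-8->D; (6,8):dx=+3,dy=-4->D; (7,8):dx=+1,dy=+4->C
Step 2: C = 16, D = 12, total pairs = 28.
Step 3: tau = (C - D)/(n(n-1)/2) = (16 - 12)/28 = 0.142857.
Step 4: Exact two-sided p-value (enumerate n! = 40320 permutations of y under H0): p = 0.719544.
Step 5: alpha = 0.05. fail to reject H0.

tau_b = 0.1429 (C=16, D=12), p = 0.719544, fail to reject H0.


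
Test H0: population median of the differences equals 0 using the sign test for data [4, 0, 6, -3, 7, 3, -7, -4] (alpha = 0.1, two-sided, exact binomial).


Step 1: Discard zero differences. Original n = 8; n_eff = number of nonzero differences = 7.
Nonzero differences (with sign): +4, +6, -3, +7, +3, -7, -4
Step 2: Count signs: positive = 4, negative = 3.
Step 3: Under H0: P(positive) = 0.5, so the number of positives S ~ Bin(7, 0.5).
Step 4: Two-sided exact p-value = sum of Bin(7,0.5) probabilities at or below the observed probability = 1.000000.
Step 5: alpha = 0.1. fail to reject H0.

n_eff = 7, pos = 4, neg = 3, p = 1.000000, fail to reject H0.


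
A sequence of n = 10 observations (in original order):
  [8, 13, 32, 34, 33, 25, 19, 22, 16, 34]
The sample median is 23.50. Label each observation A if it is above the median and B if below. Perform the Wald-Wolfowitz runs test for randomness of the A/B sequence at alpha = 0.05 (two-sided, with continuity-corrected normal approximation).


Step 1: Compute median = 23.50; label A = above, B = below.
Labels in order: BBAAAABBBA  (n_A = 5, n_B = 5)
Step 2: Count runs R = 4.
Step 3: Under H0 (random ordering), E[R] = 2*n_A*n_B/(n_A+n_B) + 1 = 2*5*5/10 + 1 = 6.0000.
        Var[R] = 2*n_A*n_B*(2*n_A*n_B - n_A - n_B) / ((n_A+n_B)^2 * (n_A+n_B-1)) = 2000/900 = 2.2222.
        SD[R] = 1.4907.
Step 4: Continuity-corrected z = (R + 0.5 - E[R]) / SD[R] = (4 + 0.5 - 6.0000) / 1.4907 = -1.0062.
Step 5: Two-sided p-value via normal approximation = 2*(1 - Phi(|z|)) = 0.314305.
Step 6: alpha = 0.05. fail to reject H0.

R = 4, z = -1.0062, p = 0.314305, fail to reject H0.


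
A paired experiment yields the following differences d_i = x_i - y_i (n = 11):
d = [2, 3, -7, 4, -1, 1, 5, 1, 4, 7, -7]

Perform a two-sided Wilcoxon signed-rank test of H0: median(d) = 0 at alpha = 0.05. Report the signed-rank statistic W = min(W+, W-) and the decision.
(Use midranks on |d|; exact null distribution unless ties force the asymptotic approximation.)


Step 1: Drop any zero differences (none here) and take |d_i|.
|d| = [2, 3, 7, 4, 1, 1, 5, 1, 4, 7, 7]
Step 2: Midrank |d_i| (ties get averaged ranks).
ranks: |2|->4, |3|->5, |7|->10, |4|->6.5, |1|->2, |1|->2, |5|->8, |1|->2, |4|->6.5, |7|->10, |7|->10
Step 3: Attach original signs; sum ranks with positive sign and with negative sign.
W+ = 4 + 5 + 6.5 + 2 + 8 + 2 + 6.5 + 10 = 44
W- = 10 + 2 + 10 = 22
(Check: W+ + W- = 66 should equal n(n+1)/2 = 66.)
Step 4: Test statistic W = min(W+, W-) = 22.
Step 5: Ties in |d|, so use the tie-corrected normal approximation.
        E[W] = n(n+1)/4 = 11*12/4 = 33.
        Tie groups: |d|=1 (t=3), |d|=4 (t=2), |d|=7 (t=3); sum(t^3 - t) = 54.
        Var[W] = n(n+1)(2n+1)/24 - sum(t^3-t)/48 = 3036/24 - 54/48 = 125.375.
        z = (W - E[W]) / sqrt(Var[W]) = (22 - 33) / 11.1971 = -0.9824.
        Two-sided p = 2*Phi(z) = 0.325904.
Step 6: alpha = 0.05. fail to reject H0.

W+ = 44, W- = 22, W = min = 22, p = 0.325904, fail to reject H0.


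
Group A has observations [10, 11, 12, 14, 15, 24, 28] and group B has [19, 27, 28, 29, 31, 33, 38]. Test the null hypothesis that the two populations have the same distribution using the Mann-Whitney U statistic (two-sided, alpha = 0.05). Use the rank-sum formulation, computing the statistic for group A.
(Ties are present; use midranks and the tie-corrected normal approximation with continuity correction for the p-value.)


Step 1: Combine and sort all 14 observations; assign midranks.
sorted (value, group): (10,X), (11,X), (12,X), (14,X), (15,X), (19,Y), (24,X), (27,Y), (28,X), (28,Y), (29,Y), (31,Y), (33,Y), (38,Y)
ranks: 10->1, 11->2, 12->3, 14->4, 15->5, 19->6, 24->7, 27->8, 28->9.5, 28->9.5, 29->11, 31->12, 33->13, 38->14
Step 2: Rank sum for X: R1 = 1 + 2 + 3 + 4 + 5 + 7 + 9.5 = 31.5.
Step 3: U_X = R1 - n1(n1+1)/2 = 31.5 - 7*8/2 = 31.5 - 28 = 3.5.
       U_Y = n1*n2 - U_X = 49 - 3.5 = 45.5.
Step 4: Ties are present, so use the tie-corrected normal approximation (with continuity correction) for the p-value.
Step 5: p-value = 0.008734; compare to alpha = 0.05. reject H0.

U_X = 3.5, p = 0.008734, reject H0 at alpha = 0.05.


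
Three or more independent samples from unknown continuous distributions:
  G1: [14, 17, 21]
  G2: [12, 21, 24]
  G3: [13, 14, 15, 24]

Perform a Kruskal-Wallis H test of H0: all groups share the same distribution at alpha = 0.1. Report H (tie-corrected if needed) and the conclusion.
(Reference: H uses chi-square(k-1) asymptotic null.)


Step 1: Combine all N = 10 observations and assign midranks.
sorted (value, group, rank): (12,G2,1), (13,G3,2), (14,G1,3.5), (14,G3,3.5), (15,G3,5), (17,G1,6), (21,G1,7.5), (21,G2,7.5), (24,G2,9.5), (24,G3,9.5)
Step 2: Sum ranks within each group.
R_1 = 17 (n_1 = 3)
R_2 = 18 (n_2 = 3)
R_3 = 20 (n_3 = 4)
Step 3: H = 12/(N(N+1)) * sum(R_i^2/n_i) - 3(N+1)
     = 12/(10*11) * (17^2/3 + 18^2/3 + 20^2/4) - 3*11
     = 0.109091 * 304.333 - 33
     = 0.200000.
Step 4: Ties present; correction factor C = 1 - 18/(10^3 - 10) = 0.981818. Corrected H = 0.200000 / 0.981818 = 0.203704.
Step 5: Under H0, H ~ chi^2(2); p-value = 0.903163.
Step 6: alpha = 0.1. fail to reject H0.

H = 0.2037, df = 2, p = 0.903163, fail to reject H0.


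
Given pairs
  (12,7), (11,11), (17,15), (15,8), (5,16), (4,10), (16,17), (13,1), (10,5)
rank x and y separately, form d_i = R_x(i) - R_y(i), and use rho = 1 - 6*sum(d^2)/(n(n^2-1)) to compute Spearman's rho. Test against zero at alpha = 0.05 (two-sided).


Step 1: Rank x and y separately (midranks; no ties here).
rank(x): 12->5, 11->4, 17->9, 15->7, 5->2, 4->1, 16->8, 13->6, 10->3
rank(y): 7->3, 11->6, 15->7, 8->4, 16->8, 10->5, 17->9, 1->1, 5->2
Step 2: d_i = R_x(i) - R_y(i); compute d_i^2.
  (5-3)^2=4, (4-6)^2=4, (9-7)^2=4, (7-4)^2=9, (2-8)^2=36, (1-5)^2=16, (8-9)^2=1, (6-1)^2=25, (3-2)^2=1
sum(d^2) = 100.
Step 3: rho = 1 - 6*100 / (9*(9^2 - 1)) = 1 - 600/720 = 0.166667.
Step 4: Under H0, t = rho * sqrt((n-2)/(1-rho^2)) = 0.4472 ~ t(7).
Step 5: Two-sided p-value from the t-distribution with 7 df = 0.668231.
Step 6: alpha = 0.05. fail to reject H0.

rho = 0.1667, p = 0.668231, fail to reject H0 at alpha = 0.05.


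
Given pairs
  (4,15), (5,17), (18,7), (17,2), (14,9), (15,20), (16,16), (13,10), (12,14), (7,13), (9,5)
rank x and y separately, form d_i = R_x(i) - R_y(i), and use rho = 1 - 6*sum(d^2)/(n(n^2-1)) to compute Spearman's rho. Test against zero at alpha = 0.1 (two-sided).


Step 1: Rank x and y separately (midranks; no ties here).
rank(x): 4->1, 5->2, 18->11, 17->10, 14->7, 15->8, 16->9, 13->6, 12->5, 7->3, 9->4
rank(y): 15->8, 17->10, 7->3, 2->1, 9->4, 20->11, 16->9, 10->5, 14->7, 13->6, 5->2
Step 2: d_i = R_x(i) - R_y(i); compute d_i^2.
  (1-8)^2=49, (2-10)^2=64, (11-3)^2=64, (10-1)^2=81, (7-4)^2=9, (8-11)^2=9, (9-9)^2=0, (6-5)^2=1, (5-7)^2=4, (3-6)^2=9, (4-2)^2=4
sum(d^2) = 294.
Step 3: rho = 1 - 6*294 / (11*(11^2 - 1)) = 1 - 1764/1320 = -0.336364.
Step 4: Under H0, t = rho * sqrt((n-2)/(1-rho^2)) = -1.0715 ~ t(9).
Step 5: Two-sided p-value from the t-distribution with 9 df = 0.311824.
Step 6: alpha = 0.1. fail to reject H0.

rho = -0.3364, p = 0.311824, fail to reject H0 at alpha = 0.1.


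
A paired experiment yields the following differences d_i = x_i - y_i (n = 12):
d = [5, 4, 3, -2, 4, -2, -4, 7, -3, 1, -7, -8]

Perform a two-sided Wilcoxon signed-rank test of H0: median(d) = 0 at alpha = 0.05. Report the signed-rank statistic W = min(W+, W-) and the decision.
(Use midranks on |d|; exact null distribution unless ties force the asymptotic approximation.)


Step 1: Drop any zero differences (none here) and take |d_i|.
|d| = [5, 4, 3, 2, 4, 2, 4, 7, 3, 1, 7, 8]
Step 2: Midrank |d_i| (ties get averaged ranks).
ranks: |5|->9, |4|->7, |3|->4.5, |2|->2.5, |4|->7, |2|->2.5, |4|->7, |7|->10.5, |3|->4.5, |1|->1, |7|->10.5, |8|->12
Step 3: Attach original signs; sum ranks with positive sign and with negative sign.
W+ = 9 + 7 + 4.5 + 7 + 10.5 + 1 = 39
W- = 2.5 + 2.5 + 7 + 4.5 + 10.5 + 12 = 39
(Check: W+ + W- = 78 should equal n(n+1)/2 = 78.)
Step 4: Test statistic W = min(W+, W-) = 39.
Step 5: Ties in |d|, so use the tie-corrected normal approximation.
        E[W] = n(n+1)/4 = 12*13/4 = 39.
        Tie groups: |d|=2 (t=2), |d|=3 (t=2), |d|=4 (t=3), |d|=7 (t=2); sum(t^3 - t) = 42.
        Var[W] = n(n+1)(2n+1)/24 - sum(t^3-t)/48 = 3900/24 - 42/48 = 161.625.
        z = (W - E[W]) / sqrt(Var[W]) = (39 - 39) / 12.7132 = 0.0000.
        Two-sided p = 2*Phi(z) = 1.000000.
Step 6: alpha = 0.05. fail to reject H0.

W+ = 39, W- = 39, W = min = 39, p = 1.000000, fail to reject H0.
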